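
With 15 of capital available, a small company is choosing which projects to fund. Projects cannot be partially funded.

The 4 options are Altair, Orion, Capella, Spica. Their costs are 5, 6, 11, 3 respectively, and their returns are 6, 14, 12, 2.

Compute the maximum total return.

Allowing fractional choices, the relaxed optimum would be about 24.4, but projects are indivisible.
Altair + Orion: cost 5 + 6 = 11 ≤ 15, return 6 + 14 = 20.
Altair + Orion + Spica: cost 5 + 6 + 3 = 14 ≤ 15, return 6 + 14 + 2 = 22.
Orion + Spica: cost 6 + 3 = 9 ≤ 15, return 14 + 2 = 16.
Best is Altair, Orion, and Spica with total return 22.

22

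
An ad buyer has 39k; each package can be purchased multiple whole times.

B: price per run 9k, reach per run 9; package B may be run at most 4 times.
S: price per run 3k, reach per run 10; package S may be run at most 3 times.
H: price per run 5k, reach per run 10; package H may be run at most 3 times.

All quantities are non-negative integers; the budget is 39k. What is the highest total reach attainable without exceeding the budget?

69

Take 1×B, 3×S, and 3×H: price 33 ≤ 39, reach 1·9 + 3·10 + 3·10 = 69.
S has the best ratio (10/3) and is taken to its limit of 3; remaining capacity is filled optimally with the others.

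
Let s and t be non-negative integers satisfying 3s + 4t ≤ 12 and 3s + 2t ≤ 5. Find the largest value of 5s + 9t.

(s,t)=(0,2): 3·0+4·2=8≤12, 3·0+2·2=4≤5, objective 18.
(s,t)=(1,1): 3·1+4·1=7≤12, 3·1+2·1=5≤5, objective 14.
(s,t)=(0,1): 3·0+4·1=4≤12, 3·0+2·1=2≤5, objective 9.
Maximum is 18 at (s,t)=(0,2).

18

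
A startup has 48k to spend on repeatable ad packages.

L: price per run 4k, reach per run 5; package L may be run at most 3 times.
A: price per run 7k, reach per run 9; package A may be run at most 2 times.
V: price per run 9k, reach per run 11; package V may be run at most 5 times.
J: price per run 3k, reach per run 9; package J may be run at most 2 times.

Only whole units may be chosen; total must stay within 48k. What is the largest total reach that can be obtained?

70

2×A, 3×V, and 2×J: price 47 ≤ 48, reach 2·9 + 3·11 + 2·9 = 69.
2×L, 1×A, 3×V, and 2×J: price 48 ≤ 48, reach 2·5 + 1·9 + 3·11 + 2·9 = 70.
Best is 70.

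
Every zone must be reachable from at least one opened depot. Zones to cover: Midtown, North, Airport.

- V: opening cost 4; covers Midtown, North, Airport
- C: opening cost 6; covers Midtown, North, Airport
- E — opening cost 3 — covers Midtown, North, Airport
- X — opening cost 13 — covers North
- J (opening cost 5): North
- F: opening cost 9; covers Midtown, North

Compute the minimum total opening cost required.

This is a weighted set-cover instance.
E alone covers Midtown, North, Airport — every zone.
Total opening cost: 3.
No cover costs less than 3.

3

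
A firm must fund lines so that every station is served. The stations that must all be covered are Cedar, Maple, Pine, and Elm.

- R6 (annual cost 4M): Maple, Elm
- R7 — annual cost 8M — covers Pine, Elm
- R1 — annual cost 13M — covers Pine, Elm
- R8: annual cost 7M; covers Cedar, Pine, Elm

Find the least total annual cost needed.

11

Choose R6 and R8: together they cover Cedar, Maple, Pine, Elm — every station.
Total annual cost: 4 + 7 = 11.
No cover costs less than 11.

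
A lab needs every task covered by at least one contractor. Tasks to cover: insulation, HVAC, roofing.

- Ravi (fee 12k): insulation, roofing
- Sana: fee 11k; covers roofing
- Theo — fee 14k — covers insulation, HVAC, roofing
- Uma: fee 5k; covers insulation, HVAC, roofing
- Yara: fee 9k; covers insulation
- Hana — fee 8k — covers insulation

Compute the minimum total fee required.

5

Uma alone covers insulation, HVAC, roofing — every task.
Total fee: 5.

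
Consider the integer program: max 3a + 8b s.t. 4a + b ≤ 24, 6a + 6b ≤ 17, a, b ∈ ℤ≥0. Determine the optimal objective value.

16

(a,b)=(0,2) is feasible, giving 16.
(a,b)=(1,1) is feasible, giving 11.
(a,b)=(0,1) is feasible, giving 8.
Maximum is 16 at (a,b)=(0,2).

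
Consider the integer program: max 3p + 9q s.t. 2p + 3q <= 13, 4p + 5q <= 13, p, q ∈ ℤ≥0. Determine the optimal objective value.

18

The continuous relaxation peaks at (0, 2.6) with value 23.40; rounding to a feasible lattice point costs some objective.
(p,q)=(0,2): 2·0+3·2=6≤13, 4·0+5·2=10≤13, objective 18.
(p,q)=(1,1): 2·1+3·1=5≤13, 4·1+5·1=9≤13, objective 12.
No feasible integer point exceeds 18.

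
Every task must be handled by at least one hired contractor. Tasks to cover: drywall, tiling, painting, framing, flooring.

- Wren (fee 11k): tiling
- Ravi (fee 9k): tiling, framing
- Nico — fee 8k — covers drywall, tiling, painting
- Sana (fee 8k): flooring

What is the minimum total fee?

Choose Ravi, Nico, and Sana: together they cover drywall, tiling, painting, framing, flooring — every task.
Total fee: 9 + 8 + 8 = 25.
No cover costs less than 25.

25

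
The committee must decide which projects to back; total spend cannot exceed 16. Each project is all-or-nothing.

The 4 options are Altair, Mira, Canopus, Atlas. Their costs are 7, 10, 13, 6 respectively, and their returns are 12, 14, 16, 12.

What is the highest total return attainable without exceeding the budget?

Mira + Atlas: cost 10 + 6 = 16 ≤ 16, return 14 + 12 = 26.
Altair + Atlas: cost 7 + 6 = 13 ≤ 16, return 12 + 12 = 24.
Canopus: cost 13 ≤ 16, return 16.
Best is Mira and Atlas with total return 26.

26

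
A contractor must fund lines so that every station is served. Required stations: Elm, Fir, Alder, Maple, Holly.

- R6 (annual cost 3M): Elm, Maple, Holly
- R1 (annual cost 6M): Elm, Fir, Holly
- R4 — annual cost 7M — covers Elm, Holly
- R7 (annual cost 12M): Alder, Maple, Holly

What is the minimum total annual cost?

18

This is a weighted set-cover instance.
The greedy cost-per-new-station heuristic would pick R6, R1, and R7 for 21, but a cheaper cover exists.
Choose R1 and R7: together they cover Elm, Fir, Alder, Maple, Holly — every station.
Total annual cost: 6 + 12 = 18.
No cover costs less than 18.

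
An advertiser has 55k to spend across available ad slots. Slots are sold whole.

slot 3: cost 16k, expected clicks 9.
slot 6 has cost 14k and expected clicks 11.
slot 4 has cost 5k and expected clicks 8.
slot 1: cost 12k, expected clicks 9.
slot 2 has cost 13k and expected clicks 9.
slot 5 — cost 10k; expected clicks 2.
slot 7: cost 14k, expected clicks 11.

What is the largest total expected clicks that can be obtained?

Treat it as a binary knapsack problem.
Allowing fractional choices, the relaxed optimum would be about 45.9, but ad slots are indivisible.
slot 6 + slot 1 + slot 2 + slot 7: cost 14 + 12 + 13 + 14 = 53 ≤ 55, expected clicks 11 + 9 + 9 + 11 = 40.
slot 6 + slot 4 + slot 1 + slot 7: cost 14 + 5 + 12 + 14 = 45 ≤ 55, expected clicks 11 + 8 + 9 + 11 = 39.
slot 6 + slot 4 + slot 1 + slot 5 + slot 7: cost 14 + 5 + 12 + 10 + 14 = 55 ≤ 55, expected clicks 11 + 8 + 9 + 2 + 11 = 41.
Best is slot 6, slot 4, slot 1, slot 5, and slot 7 with total expected clicks 41.

41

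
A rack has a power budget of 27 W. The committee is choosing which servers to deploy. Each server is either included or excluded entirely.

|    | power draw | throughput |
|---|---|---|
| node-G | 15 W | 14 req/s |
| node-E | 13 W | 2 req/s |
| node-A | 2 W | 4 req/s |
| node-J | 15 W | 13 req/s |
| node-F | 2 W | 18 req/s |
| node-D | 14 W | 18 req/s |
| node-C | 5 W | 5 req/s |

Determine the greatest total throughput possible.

Allowing fractional choices, the relaxed optimum would be about 48.7, but servers are indivisible.
node-F + node-D + node-C: power draw 2 + 14 + 5 = 21 ≤ 27, throughput 18 + 18 + 5 = 41.
node-A + node-F + node-D + node-C: power draw 2 + 2 + 14 + 5 = 23 ≤ 27, throughput 4 + 18 + 18 + 5 = 45.
Best is node-A, node-F, node-D, and node-C with total throughput 45.

45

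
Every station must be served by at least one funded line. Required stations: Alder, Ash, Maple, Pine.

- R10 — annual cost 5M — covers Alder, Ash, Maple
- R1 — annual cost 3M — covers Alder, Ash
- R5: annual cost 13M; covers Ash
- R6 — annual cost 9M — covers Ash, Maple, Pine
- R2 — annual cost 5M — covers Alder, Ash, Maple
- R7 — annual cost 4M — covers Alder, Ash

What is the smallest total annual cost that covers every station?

This is a weighted set-cover instance.
Choose R1 and R6: together they cover Alder, Ash, Maple, Pine — every station.
Total annual cost: 3 + 9 = 12.
No cover costs less than 12.

12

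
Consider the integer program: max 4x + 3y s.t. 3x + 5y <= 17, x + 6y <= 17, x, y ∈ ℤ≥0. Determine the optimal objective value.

20

(x,y)=(5,0): 3·5+5·0=15≤17, 1·5+6·0=5≤17, objective 20.
(x,y)=(4,1): 3·4+5·1=17≤17, 1·4+6·1=10≤17, objective 19.
(x,y)=(4,0): 3·4+5·0=12≤17, 1·4+6·0=4≤17, objective 16.
Maximum is 20 at (x,y)=(5,0).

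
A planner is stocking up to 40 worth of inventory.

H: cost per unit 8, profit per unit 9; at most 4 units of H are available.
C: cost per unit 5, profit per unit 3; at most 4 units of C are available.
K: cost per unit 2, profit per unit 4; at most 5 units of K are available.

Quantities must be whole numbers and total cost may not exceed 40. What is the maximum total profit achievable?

52

This is a bounded integer knapsack.
K has the best ratio (4/2); taking only K gives at most 5×4 = 20 (stopped by the supply cap of 5).
Mixing does better — 4×H and 4×K: cost 40 ≤ 40, profit 4·9 + 4·4 = 52.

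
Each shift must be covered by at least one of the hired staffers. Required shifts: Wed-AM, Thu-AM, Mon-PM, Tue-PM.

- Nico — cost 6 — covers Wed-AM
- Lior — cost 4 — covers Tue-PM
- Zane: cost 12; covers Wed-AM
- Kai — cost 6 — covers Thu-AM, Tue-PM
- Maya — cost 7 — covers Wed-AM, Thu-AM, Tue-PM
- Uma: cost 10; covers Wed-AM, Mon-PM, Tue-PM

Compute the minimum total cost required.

16

The greedy cost-per-new-shift heuristic would pick Maya and Uma for 17, but a cheaper cover exists.
Choose Kai and Uma: together they cover Wed-AM, Thu-AM, Mon-PM, Tue-PM — every shift.
Total cost: 6 + 10 = 16.
No cover costs less than 16.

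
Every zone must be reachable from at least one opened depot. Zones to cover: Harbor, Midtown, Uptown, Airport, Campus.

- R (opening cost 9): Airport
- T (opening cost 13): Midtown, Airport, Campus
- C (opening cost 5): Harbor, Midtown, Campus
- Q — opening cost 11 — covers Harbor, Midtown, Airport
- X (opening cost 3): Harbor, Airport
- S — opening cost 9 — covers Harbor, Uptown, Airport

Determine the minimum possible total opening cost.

The greedy cost-per-new-zone heuristic would pick X, C, and S for 17, but a cheaper cover exists.
Choose C and S: together they cover Harbor, Midtown, Uptown, Airport, Campus — every zone.
Total opening cost: 5 + 9 = 14.
No cover costs less than 14.

14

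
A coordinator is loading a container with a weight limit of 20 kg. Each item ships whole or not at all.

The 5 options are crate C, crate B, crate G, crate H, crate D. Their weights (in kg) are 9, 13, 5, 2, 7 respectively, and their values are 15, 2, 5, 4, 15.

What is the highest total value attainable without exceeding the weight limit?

Allowing fractional choices, the relaxed optimum would be about 36.0, but items are indivisible.
crate C + crate H + crate D: weight 9 + 2 + 7 = 18 ≤ 20, value 15 + 4 + 15 = 34.
crate C + crate D: weight 9 + 7 = 16 ≤ 20, value 15 + 15 = 30.
crate G + crate H + crate D: weight 5 + 2 + 7 = 14 ≤ 20, value 5 + 4 + 15 = 24.
Best is crate C, crate H, and crate D with total value 34.

34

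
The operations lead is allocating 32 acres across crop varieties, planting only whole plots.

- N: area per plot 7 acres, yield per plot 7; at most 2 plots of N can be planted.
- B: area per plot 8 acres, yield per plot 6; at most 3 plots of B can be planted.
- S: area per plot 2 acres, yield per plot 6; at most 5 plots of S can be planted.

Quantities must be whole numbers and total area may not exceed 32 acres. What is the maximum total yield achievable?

This is a bounded integer knapsack.
S has the best ratio (6/2); taking only S gives at most 5×6 = 30 (stopped by the supply cap of 5).
Mixing does better — 2×N, 1×B, and 5×S: area 32 ≤ 32, yield 2·7 + 1·6 + 5·6 = 50.

50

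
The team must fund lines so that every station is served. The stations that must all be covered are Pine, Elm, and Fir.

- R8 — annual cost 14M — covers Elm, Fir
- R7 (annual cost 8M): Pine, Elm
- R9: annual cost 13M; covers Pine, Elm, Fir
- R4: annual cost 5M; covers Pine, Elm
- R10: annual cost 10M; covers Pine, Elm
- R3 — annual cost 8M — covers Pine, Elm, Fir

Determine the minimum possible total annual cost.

8

This is a weighted set-cover instance.
The greedy cost-per-new-station heuristic would pick R4 and R3 for 13, but a cheaper cover exists.
R3 alone covers Pine, Elm, Fir — every station.
Total annual cost: 8.
No cover costs less than 8.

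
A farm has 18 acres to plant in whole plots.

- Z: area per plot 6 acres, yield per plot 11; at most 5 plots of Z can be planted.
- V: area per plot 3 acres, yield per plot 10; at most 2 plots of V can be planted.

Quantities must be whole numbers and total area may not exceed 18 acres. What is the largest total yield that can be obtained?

42

Take 2×Z and 2×V: area 18 ≤ 18, yield 2·11 + 2·10 = 42.
V has the best ratio (10/3) and is taken to its limit of 2; remaining capacity is filled optimally with the others.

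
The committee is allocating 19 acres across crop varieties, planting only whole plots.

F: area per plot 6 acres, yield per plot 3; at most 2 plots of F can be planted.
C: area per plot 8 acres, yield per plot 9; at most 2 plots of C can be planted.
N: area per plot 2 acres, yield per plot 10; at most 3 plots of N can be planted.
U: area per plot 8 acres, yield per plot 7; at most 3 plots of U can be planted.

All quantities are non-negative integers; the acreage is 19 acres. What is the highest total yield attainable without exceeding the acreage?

Take 1×C and 3×N: area 14 ≤ 19, yield 1·9 + 3·10 = 39.
N has the best ratio (10/2) and is taken to its limit of 3; remaining capacity is filled optimally with the others.

39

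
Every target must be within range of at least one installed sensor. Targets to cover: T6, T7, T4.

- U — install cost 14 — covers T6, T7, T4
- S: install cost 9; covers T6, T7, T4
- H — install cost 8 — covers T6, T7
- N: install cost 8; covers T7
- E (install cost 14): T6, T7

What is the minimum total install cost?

9

S alone covers T6, T7, T4 — every target.
Total install cost: 9.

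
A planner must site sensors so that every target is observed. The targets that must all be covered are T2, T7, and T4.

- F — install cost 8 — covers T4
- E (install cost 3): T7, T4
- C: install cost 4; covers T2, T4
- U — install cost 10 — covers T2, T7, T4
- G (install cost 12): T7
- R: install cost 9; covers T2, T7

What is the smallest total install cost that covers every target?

This is an integer covering problem.
Choose E and C: together they cover T2, T7, T4 — every target.
Total install cost: 3 + 4 = 7.

7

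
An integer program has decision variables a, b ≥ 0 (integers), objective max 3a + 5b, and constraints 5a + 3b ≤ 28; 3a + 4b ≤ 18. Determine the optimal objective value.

21

(a,b)=(2,3): 5·2+3·3=19≤28, 3·2+4·3=18≤18, objective 21.
(a,b)=(0,4): 5·0+3·4=12≤28, 3·0+4·4=16≤18, objective 20.
(a,b)=(3,2): 5·3+3·2=21≤28, 3·3+4·2=17≤18, objective 19.
The best lattice point is (2,3), giving 21.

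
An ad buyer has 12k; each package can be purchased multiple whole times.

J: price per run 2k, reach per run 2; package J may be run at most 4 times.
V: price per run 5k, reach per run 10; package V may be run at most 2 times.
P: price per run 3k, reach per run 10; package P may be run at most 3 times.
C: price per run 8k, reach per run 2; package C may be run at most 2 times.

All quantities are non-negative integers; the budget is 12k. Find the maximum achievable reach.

32

Take 1×J and 3×P: price 11 ≤ 12, reach 1·2 + 3·10 = 32.
P has the best ratio (10/3) and is taken to its limit of 3; remaining capacity is filled optimally with the others.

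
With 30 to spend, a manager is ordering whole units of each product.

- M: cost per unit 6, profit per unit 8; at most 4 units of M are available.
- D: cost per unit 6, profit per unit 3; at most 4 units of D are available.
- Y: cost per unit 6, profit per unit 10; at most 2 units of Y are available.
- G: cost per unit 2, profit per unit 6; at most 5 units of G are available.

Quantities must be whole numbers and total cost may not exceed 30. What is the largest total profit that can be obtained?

58

1×M, 2×Y, and 5×G: cost 28 ≤ 30, profit 1·8 + 2·10 + 5·6 = 58.
2×M, 1×Y, and 5×G: cost 28 ≤ 30, profit 2·8 + 1·10 + 5·6 = 56.
Best is 58.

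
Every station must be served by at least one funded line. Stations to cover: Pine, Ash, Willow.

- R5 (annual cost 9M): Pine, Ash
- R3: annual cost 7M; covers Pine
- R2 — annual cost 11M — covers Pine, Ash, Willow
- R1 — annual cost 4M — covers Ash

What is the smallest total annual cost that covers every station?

11

This is a weighted set-cover instance.
R2 alone covers Pine, Ash, Willow — every station.
Total annual cost: 11.
No cover costs less than 11.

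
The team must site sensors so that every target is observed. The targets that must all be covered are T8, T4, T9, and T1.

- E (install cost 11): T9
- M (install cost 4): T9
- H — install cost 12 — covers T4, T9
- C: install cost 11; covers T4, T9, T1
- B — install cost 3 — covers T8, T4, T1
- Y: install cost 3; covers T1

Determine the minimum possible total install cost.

Choose M and B: together they cover T8, T4, T9, T1 — every target.
Total install cost: 4 + 3 = 7.

7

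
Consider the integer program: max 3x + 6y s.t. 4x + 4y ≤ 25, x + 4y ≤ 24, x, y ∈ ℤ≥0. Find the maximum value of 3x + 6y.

Relaxing integrality, the LP optimum is 36.50 at (x,y) = (0.333, 5.92), which is not an integer point.
(x,y)=(0,6): 4·0+4·6=24≤25, 1·0+4·6=24≤24, objective 36.
(x,y)=(1,5): 4·1+4·5=24≤25, 1·1+4·5=21≤24, objective 33.
(x,y)=(0,5): 4·0+4·5=20≤25, 1·0+4·5=20≤24, objective 30.
Maximum is 36 at (x,y)=(0,6).

36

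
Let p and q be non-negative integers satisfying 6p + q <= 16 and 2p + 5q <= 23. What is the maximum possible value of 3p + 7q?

Relaxing integrality, the LP optimum is 32.61 at (p,q) = (2.04, 3.79), which is not an integer point.
(p,q)=(1,4): 6·1+1·4=10≤16, 2·1+5·4=22≤23, objective 31.
(p,q)=(0,4): 6·0+1·4=4≤16, 2·0+5·4=20≤23, objective 28.
(p,q)=(2,3): 6·2+1·3=15≤16, 2·2+5·3=19≤23, objective 27.
The best lattice point is (1,4), giving 31.

31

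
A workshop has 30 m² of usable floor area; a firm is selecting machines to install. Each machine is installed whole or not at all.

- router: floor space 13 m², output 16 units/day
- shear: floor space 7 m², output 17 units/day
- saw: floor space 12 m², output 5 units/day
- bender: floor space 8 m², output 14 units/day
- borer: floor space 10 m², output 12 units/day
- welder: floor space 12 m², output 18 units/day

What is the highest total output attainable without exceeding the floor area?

router + shear + bender: floor space 13 + 7 + 8 = 28 ≤ 30, output 16 + 17 + 14 = 47.
shear + bender + welder: floor space 7 + 8 + 12 = 27 ≤ 30, output 17 + 14 + 18 = 49.
shear + borer + welder: floor space 7 + 10 + 12 = 29 ≤ 30, output 17 + 12 + 18 = 47.
Best is shear, bender, and welder with total output 49.

49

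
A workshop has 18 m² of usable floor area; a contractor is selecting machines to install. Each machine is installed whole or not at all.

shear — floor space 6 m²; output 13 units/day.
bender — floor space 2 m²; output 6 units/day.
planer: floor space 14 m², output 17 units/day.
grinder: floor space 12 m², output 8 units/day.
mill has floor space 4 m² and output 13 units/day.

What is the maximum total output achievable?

This is an integer program with binary decision variables.
Allowing fractional choices, the relaxed optimum would be about 39.3, but machines are indivisible.
shear + bender + mill: floor space 6 + 2 + 4 = 12 ≤ 18, output 13 + 6 + 13 = 32.
planer + mill: floor space 14 + 4 = 18 ≤ 18, output 17 + 13 = 30.
Best is shear, bender, and mill with total output 32.

32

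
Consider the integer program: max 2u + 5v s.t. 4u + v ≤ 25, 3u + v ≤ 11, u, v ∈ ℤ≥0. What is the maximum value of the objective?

55

(u,v)=(0,11): 4·0+1·11=11≤25, 3·0+1·11=11≤11, objective 55.
(u,v)=(0,10): 4·0+1·10=10≤25, 3·0+1·10=10≤11, objective 50.
Maximum is 55 at (u,v)=(0,11).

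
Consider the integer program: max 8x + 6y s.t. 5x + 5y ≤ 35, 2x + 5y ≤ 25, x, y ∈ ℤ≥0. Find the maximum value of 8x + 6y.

56

(x,y)=(7,0) is feasible, giving 56.
(x,y)=(6,1) is feasible, giving 54.
Maximum is 56 at (x,y)=(7,0).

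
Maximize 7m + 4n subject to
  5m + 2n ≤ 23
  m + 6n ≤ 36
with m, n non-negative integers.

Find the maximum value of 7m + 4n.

37

(m,n)=(3,4): 5·3+2·4=23≤23, 1·3+6·4=27≤36, objective 37.
(m,n)=(2,5): 5·2+2·5=20≤23, 1·2+6·5=32≤36, objective 34.
(m,n)=(3,3): 5·3+2·3=21≤23, 1·3+6·3=21≤36, objective 33.
The best lattice point is (3,4), giving 37.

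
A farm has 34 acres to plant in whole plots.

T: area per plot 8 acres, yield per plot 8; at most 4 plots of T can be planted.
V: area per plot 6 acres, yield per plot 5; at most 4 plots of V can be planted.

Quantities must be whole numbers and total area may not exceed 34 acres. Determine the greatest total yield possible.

4×T: area 32 ≤ 34, yield 4·8 = 32.
2×T and 3×V: area 34 ≤ 34, yield 2·8 + 3·5 = 31.
Best is 32.

32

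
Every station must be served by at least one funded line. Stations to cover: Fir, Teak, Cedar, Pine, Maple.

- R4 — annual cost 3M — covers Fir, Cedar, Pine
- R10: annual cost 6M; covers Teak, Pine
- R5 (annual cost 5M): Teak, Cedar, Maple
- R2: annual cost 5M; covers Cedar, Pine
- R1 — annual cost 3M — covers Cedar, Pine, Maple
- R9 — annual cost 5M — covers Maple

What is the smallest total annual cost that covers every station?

This is an integer covering problem.
Choose R4 and R5: together they cover Fir, Teak, Cedar, Pine, Maple — every station.
Total annual cost: 3 + 5 = 8.
No cover costs less than 8.

8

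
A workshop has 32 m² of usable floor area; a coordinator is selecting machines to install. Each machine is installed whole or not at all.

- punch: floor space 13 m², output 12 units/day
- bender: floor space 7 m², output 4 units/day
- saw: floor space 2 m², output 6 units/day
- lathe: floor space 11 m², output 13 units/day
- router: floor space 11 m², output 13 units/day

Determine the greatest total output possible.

36

This is an integer program with binary decision variables.
bender + saw + lathe + router: floor space 7 + 2 + 11 + 11 = 31 ≤ 32, output 4 + 6 + 13 + 13 = 36.
saw + lathe + router: floor space 2 + 11 + 11 = 24 ≤ 32, output 6 + 13 + 13 = 32.
punch + saw + lathe: floor space 13 + 2 + 11 = 26 ≤ 32, output 12 + 6 + 13 = 31.
Best is bender, saw, lathe, and router with total output 36.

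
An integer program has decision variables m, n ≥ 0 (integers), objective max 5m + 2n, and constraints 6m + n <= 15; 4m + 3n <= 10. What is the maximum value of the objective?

(m,n)=(2,0): 6·2+1·0=12≤15, 4·2+3·0=8≤10, objective 10.
(m,n)=(1,1): 6·1+1·1=7≤15, 4·1+3·1=7≤10, objective 7.
(m,n)=(1,0): 6·1+1·0=6≤15, 4·1+3·0=4≤10, objective 5.
No feasible integer point exceeds 10.

10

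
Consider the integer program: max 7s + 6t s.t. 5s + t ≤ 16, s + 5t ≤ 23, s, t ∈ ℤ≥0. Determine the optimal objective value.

(s,t)=(2,4) is feasible, giving 38.
(s,t)=(2,3) is feasible, giving 32.
(s,t)=(1,4) is feasible, giving 31.
No feasible integer point exceeds 38.

38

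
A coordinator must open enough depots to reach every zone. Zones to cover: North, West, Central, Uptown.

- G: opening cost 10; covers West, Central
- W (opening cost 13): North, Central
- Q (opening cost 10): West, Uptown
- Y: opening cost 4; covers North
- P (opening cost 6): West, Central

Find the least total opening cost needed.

Choose Q, Y, and P: together they cover North, West, Central, Uptown — every zone.
Total opening cost: 10 + 4 + 6 = 20.

20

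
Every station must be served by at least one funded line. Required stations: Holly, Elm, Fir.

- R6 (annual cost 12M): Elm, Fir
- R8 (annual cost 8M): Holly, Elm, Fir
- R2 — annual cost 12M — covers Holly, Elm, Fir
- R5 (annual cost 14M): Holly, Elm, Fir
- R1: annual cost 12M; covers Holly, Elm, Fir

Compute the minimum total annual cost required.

This is an integer covering problem.
R8 alone covers Holly, Elm, Fir — every station.
Total annual cost: 8.

8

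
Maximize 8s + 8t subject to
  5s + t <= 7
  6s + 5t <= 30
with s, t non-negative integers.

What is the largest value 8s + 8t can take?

(s,t)=(0,6) is feasible, giving 48.
(s,t)=(0,5) is feasible, giving 40.
Maximum is 48 at (s,t)=(0,6).

48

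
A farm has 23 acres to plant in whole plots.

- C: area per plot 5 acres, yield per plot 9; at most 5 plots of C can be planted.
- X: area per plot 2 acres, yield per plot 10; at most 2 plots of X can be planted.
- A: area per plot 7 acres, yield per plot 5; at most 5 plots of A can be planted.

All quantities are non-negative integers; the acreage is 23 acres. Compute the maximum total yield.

47

Take 3×C and 2×X: area 19 ≤ 23, yield 3·9 + 2·10 = 47.
X has the best ratio (10/2) and is taken to its limit of 2; remaining capacity is filled optimally with the others.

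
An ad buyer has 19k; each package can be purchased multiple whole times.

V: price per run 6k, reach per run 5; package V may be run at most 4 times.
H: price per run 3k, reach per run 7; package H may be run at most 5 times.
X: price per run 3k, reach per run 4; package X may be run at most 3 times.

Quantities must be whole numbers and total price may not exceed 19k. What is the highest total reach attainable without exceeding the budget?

39

This is a bounded integer knapsack.
H has the best ratio (7/3); taking only H gives at most 5×7 = 35 (stopped by the supply cap of 5).
Mixing does better — 5×H and 1×X: price 18 ≤ 19, reach 5·7 + 1·4 = 39.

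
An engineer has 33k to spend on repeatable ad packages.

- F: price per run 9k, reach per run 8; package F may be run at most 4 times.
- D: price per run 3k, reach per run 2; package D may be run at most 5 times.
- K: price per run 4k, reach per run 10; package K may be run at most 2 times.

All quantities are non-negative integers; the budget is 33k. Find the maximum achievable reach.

40

2×F, 2×D, and 2×K: price 32 ≤ 33, reach 2·8 + 2·2 + 2·10 = 40.
1×F, 5×D, and 2×K: price 32 ≤ 33, reach 1·8 + 5·2 + 2·10 = 38.
Best is 40.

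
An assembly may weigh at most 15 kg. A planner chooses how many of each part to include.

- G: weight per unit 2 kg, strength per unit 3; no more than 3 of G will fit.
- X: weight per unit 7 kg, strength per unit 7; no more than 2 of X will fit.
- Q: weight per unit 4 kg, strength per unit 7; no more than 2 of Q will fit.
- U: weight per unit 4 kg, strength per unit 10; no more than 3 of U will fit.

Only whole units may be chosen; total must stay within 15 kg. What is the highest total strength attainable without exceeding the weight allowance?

3×U: weight 12 ≤ 15, strength 3·10 = 30.
1×G and 3×U: weight 14 ≤ 15, strength 1·3 + 3·10 = 33.
Best is 33.

33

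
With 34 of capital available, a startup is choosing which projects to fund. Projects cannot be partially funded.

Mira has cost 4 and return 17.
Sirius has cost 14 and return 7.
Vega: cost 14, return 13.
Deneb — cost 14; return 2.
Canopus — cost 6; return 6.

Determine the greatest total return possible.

Take Mira, Sirius, and Vega: cost 4 + 14 + 14 = 32 ≤ 34, return 17 + 7 + 13 = 37.
No other feasible combination does better.

37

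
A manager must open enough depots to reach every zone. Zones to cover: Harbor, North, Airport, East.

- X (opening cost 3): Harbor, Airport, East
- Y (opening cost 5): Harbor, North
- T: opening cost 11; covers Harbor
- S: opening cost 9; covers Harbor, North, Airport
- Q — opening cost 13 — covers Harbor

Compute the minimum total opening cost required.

Choose X and Y: together they cover Harbor, North, Airport, East — every zone.
Total opening cost: 3 + 5 = 8.
No cover costs less than 8.

8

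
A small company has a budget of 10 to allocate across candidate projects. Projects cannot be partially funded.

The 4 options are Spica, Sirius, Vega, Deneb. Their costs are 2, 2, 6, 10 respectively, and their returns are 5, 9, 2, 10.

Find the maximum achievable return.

16

Allowing fractional choices, the relaxed optimum would be about 20.0, but projects are indivisible.
Sirius + Vega: cost 2 + 6 = 8 ≤ 10, return 9 + 2 = 11.
Spica + Sirius + Vega: cost 2 + 2 + 6 = 10 ≤ 10, return 5 + 9 + 2 = 16.
Spica + Sirius: cost 2 + 2 = 4 ≤ 10, return 5 + 9 = 14.
Best is Spica, Sirius, and Vega with total return 16.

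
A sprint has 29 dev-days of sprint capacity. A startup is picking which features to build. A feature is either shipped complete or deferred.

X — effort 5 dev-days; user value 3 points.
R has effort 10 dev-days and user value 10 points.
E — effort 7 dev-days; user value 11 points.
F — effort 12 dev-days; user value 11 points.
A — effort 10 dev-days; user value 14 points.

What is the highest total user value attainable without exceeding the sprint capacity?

Allowing fractional choices, the relaxed optimum would be about 36.8, but features are indivisible.
R + E + F: effort 10 + 7 + 12 = 29 ≤ 29, user value 10 + 11 + 11 = 32.
E + F + A: effort 7 + 12 + 10 = 29 ≤ 29, user value 11 + 11 + 14 = 36.
R + E + A: effort 10 + 7 + 10 = 27 ≤ 29, user value 10 + 11 + 14 = 35.
Best is E, F, and A with total user value 36.

36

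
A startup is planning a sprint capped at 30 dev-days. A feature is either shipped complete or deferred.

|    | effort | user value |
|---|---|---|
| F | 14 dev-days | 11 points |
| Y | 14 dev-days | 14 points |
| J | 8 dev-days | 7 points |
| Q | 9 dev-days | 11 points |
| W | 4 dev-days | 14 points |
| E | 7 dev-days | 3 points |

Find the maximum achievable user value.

39

Treat it as a binary knapsack problem.
Y + Q + W: effort 14 + 9 + 4 = 27 ≤ 30, user value 14 + 11 + 14 = 39.
F + Q + W: effort 14 + 9 + 4 = 27 ≤ 30, user value 11 + 11 + 14 = 36.
Best is Y, Q, and W with total user value 39.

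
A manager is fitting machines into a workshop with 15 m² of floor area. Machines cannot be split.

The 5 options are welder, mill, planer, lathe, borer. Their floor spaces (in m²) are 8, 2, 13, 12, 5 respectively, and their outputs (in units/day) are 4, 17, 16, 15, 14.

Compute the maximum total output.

35

Allowing fractional choices, the relaxed optimum would be about 41.0, but machines are indivisible.
welder + mill + borer: floor space 8 + 2 + 5 = 15 ≤ 15, output 4 + 17 + 14 = 35.
mill + planer: floor space 2 + 13 = 15 ≤ 15, output 17 + 16 = 33.
Best is welder, mill, and borer with total output 35.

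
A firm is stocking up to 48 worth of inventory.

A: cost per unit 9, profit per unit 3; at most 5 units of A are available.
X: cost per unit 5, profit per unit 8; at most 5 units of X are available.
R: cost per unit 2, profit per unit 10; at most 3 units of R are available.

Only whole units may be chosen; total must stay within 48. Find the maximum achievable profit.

73

This is a bounded integer knapsack.
R has the best ratio (10/2); taking only R gives at most 3×10 = 30 (stopped by the supply cap of 3).
Mixing does better — 1×A, 5×X, and 3×R: cost 40 ≤ 48, profit 1·3 + 5·8 + 3·10 = 73.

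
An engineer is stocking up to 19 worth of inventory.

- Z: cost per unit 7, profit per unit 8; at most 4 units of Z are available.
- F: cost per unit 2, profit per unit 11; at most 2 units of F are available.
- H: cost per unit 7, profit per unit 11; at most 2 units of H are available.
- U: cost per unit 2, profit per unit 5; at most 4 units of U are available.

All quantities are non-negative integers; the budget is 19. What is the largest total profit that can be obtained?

F has the best ratio (11/2); taking only F gives at most 2×11 = 22 (stopped by the supply cap of 2).
Mixing does better — 2×F, 1×H, and 4×U: cost 19 ≤ 19, profit 2·11 + 1·11 + 4·5 = 53.

53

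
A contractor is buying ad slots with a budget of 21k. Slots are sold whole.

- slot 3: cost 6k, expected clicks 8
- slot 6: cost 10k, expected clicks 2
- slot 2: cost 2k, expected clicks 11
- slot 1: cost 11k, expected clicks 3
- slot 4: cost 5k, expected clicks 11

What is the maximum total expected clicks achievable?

Allowing fractional choices, the relaxed optimum would be about 32.2, but ad slots are indivisible.
slot 2 + slot 1 + slot 4: cost 2 + 11 + 5 = 18 ≤ 21, expected clicks 11 + 3 + 11 = 25.
slot 3 + slot 2 + slot 4: cost 6 + 2 + 5 = 13 ≤ 21, expected clicks 8 + 11 + 11 = 30.
slot 6 + slot 2 + slot 4: cost 10 + 2 + 5 = 17 ≤ 21, expected clicks 2 + 11 + 11 = 24.
Best is slot 3, slot 2, and slot 4 with total expected clicks 30.

30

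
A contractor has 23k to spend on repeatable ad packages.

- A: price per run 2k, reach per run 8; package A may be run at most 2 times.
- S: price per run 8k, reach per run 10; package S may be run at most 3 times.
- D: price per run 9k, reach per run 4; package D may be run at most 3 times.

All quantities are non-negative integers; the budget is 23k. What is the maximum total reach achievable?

2×A, 1×S, and 1×D: price 21 ≤ 23, reach 2·8 + 1·10 + 1·4 = 30.
2×A and 2×S: price 20 ≤ 23, reach 2·8 + 2·10 = 36.
Best is 36.

36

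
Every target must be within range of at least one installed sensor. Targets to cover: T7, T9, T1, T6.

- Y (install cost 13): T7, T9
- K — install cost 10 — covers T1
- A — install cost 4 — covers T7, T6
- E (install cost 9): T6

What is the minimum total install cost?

27

Choose Y, K, and A: together they cover T7, T9, T1, T6 — every target.
Total install cost: 13 + 10 + 4 = 27.
No cover costs less than 27.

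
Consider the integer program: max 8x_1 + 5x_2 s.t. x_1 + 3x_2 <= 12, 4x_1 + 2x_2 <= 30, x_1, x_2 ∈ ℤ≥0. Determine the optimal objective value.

Relaxing integrality, the LP optimum is 61.80 at (x_1,x_2) = (6.6, 1.8), which is not an integer point.
(x_1,x_2)=(7,1): 1·7+3·1=10≤12, 4·7+2·1=30≤30, objective 61.
(x_1,x_2)=(6,2): 1·6+3·2=12≤12, 4·6+2·2=28≤30, objective 58.
No feasible integer point exceeds 61.

61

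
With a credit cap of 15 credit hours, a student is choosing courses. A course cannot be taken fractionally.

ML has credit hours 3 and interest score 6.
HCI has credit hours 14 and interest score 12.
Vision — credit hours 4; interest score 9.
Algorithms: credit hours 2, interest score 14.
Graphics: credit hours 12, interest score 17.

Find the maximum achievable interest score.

31

Allowing fractional choices, the relaxed optimum would be about 37.5, but courses are indivisible.
Algorithms + Graphics: credit hours 2 + 12 = 14 ≤ 15, interest score 14 + 17 = 31.
Vision + Algorithms: credit hours 4 + 2 = 6 ≤ 15, interest score 9 + 14 = 23.
ML + Vision + Algorithms: credit hours 3 + 4 + 2 = 9 ≤ 15, interest score 6 + 9 + 14 = 29.
Best is Algorithms and Graphics with total interest score 31.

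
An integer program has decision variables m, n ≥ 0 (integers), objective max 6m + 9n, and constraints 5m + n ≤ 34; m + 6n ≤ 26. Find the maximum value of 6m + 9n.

Relaxing integrality, the LP optimum is 66.62 at (m,n) = (6.14, 3.31), which is not an integer point.
(m,n)=(6,3): 5·6+1·3=33≤34, 1·6+6·3=24≤26, objective 63.
(m,n)=(5,3): 5·5+1·3=28≤34, 1·5+6·3=23≤26, objective 57.
(m,n)=(6,2): 5·6+1·2=32≤34, 1·6+6·2=18≤26, objective 54.
(m,n)=(5,2): 5·5+1·2=27≤34, 1·5+6·2=17≤26, objective 48.
No feasible integer point exceeds 63.

63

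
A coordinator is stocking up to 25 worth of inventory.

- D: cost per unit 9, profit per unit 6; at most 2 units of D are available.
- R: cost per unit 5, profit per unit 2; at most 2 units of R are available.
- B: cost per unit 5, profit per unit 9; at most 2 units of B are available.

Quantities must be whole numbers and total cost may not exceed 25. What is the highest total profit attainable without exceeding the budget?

This is a bounded integer knapsack.
1×D, 1×R, and 2×B: cost 24 ≤ 25, profit 1·6 + 1·2 + 2·9 = 26.
1×D and 2×B: cost 19 ≤ 25, profit 1·6 + 2·9 = 24.
Best is 26.

26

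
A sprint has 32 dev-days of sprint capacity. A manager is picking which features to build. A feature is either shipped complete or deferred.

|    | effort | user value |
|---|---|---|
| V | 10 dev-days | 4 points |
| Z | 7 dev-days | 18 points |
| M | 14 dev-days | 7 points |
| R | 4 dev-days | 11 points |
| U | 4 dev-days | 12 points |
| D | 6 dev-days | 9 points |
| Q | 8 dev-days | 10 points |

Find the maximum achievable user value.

60

Allowing fractional choices, the relaxed optimum would be about 61.5, but features are indivisible.
Z + R + U + Q: effort 7 + 4 + 4 + 8 = 23 ≤ 32, user value 18 + 11 + 12 + 10 = 51.
V + Z + R + U + D: effort 10 + 7 + 4 + 4 + 6 = 31 ≤ 32, user value 4 + 18 + 11 + 12 + 9 = 54.
Z + R + U + D + Q: effort 7 + 4 + 4 + 6 + 8 = 29 ≤ 32, user value 18 + 11 + 12 + 9 + 10 = 60.
Best is Z, R, U, D, and Q with total user value 60.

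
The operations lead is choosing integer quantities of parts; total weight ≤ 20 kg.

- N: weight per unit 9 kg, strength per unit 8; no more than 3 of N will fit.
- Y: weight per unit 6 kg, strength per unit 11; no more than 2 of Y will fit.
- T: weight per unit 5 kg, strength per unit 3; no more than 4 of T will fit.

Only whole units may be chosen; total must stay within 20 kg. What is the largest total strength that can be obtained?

25

This is a bounded integer knapsack.
2×Y: weight 12 ≤ 20, strength 2·11 = 22.
2×Y and 1×T: weight 17 ≤ 20, strength 2·11 + 1·3 = 25.
Best is 25.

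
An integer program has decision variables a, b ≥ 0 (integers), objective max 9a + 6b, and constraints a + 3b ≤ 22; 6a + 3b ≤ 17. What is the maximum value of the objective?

Relaxing integrality, the LP optimum is 34.00 at (a,b) = (0, 5.67), which is not an integer point.
(a,b)=(0,5): 1·0+3·5=15≤22, 6·0+3·5=15≤17, objective 30.
(a,b)=(0,4): 1·0+3·4=12≤22, 6·0+3·4=12≤17, objective 24.
Maximum is 30 at (a,b)=(0,5).

30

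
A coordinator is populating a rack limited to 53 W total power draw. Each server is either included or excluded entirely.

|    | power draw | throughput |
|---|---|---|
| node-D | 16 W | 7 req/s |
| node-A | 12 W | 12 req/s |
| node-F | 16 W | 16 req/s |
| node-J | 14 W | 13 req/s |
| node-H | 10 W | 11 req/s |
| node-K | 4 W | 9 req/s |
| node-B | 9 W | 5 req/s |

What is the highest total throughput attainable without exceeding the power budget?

54

This is an integer program with binary decision variables.
Allowing fractional choices, the relaxed optimum would be about 58.2, but servers are indivisible.
node-A + node-F + node-J + node-H: power draw 12 + 16 + 14 + 10 = 52 ≤ 53, throughput 12 + 16 + 13 + 11 = 52.
node-A + node-F + node-H + node-K + node-B: power draw 12 + 16 + 10 + 4 + 9 = 51 ≤ 53, throughput 12 + 16 + 11 + 9 + 5 = 53.
node-F + node-J + node-H + node-K + node-B: power draw 16 + 14 + 10 + 4 + 9 = 53 ≤ 53, throughput 16 + 13 + 11 + 9 + 5 = 54.
Best is node-F, node-J, node-H, node-K, and node-B with total throughput 54.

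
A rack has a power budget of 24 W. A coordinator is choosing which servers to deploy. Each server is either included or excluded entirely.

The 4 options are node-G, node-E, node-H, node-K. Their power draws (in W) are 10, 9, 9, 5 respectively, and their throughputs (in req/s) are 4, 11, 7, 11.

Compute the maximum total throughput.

Allowing fractional choices, the relaxed optimum would be about 29.4, but servers are indivisible.
node-E + node-K: power draw 9 + 5 = 14 ≤ 24, throughput 11 + 11 = 22.
node-G + node-E + node-K: power draw 10 + 9 + 5 = 24 ≤ 24, throughput 4 + 11 + 11 = 26.
node-E + node-H + node-K: power draw 9 + 9 + 5 = 23 ≤ 24, throughput 11 + 7 + 11 = 29.
Best is node-E, node-H, and node-K with total throughput 29.

29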